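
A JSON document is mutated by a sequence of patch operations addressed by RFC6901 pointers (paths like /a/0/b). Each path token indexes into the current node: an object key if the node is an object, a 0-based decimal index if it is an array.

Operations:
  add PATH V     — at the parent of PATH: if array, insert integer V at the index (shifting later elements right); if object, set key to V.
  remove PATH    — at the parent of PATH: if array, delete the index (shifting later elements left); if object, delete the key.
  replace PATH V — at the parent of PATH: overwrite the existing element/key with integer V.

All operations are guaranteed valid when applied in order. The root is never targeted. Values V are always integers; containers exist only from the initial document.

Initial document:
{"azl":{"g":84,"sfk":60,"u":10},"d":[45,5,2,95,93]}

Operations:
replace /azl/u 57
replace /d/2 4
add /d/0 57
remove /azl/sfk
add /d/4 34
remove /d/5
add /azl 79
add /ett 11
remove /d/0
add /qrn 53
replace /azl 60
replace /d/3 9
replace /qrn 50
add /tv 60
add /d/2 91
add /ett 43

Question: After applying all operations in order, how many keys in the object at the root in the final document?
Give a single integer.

After op 1 (replace /azl/u 57): {"azl":{"g":84,"sfk":60,"u":57},"d":[45,5,2,95,93]}
After op 2 (replace /d/2 4): {"azl":{"g":84,"sfk":60,"u":57},"d":[45,5,4,95,93]}
After op 3 (add /d/0 57): {"azl":{"g":84,"sfk":60,"u":57},"d":[57,45,5,4,95,93]}
After op 4 (remove /azl/sfk): {"azl":{"g":84,"u":57},"d":[57,45,5,4,95,93]}
After op 5 (add /d/4 34): {"azl":{"g":84,"u":57},"d":[57,45,5,4,34,95,93]}
After op 6 (remove /d/5): {"azl":{"g":84,"u":57},"d":[57,45,5,4,34,93]}
After op 7 (add /azl 79): {"azl":79,"d":[57,45,5,4,34,93]}
After op 8 (add /ett 11): {"azl":79,"d":[57,45,5,4,34,93],"ett":11}
After op 9 (remove /d/0): {"azl":79,"d":[45,5,4,34,93],"ett":11}
After op 10 (add /qrn 53): {"azl":79,"d":[45,5,4,34,93],"ett":11,"qrn":53}
After op 11 (replace /azl 60): {"azl":60,"d":[45,5,4,34,93],"ett":11,"qrn":53}
After op 12 (replace /d/3 9): {"azl":60,"d":[45,5,4,9,93],"ett":11,"qrn":53}
After op 13 (replace /qrn 50): {"azl":60,"d":[45,5,4,9,93],"ett":11,"qrn":50}
After op 14 (add /tv 60): {"azl":60,"d":[45,5,4,9,93],"ett":11,"qrn":50,"tv":60}
After op 15 (add /d/2 91): {"azl":60,"d":[45,5,91,4,9,93],"ett":11,"qrn":50,"tv":60}
After op 16 (add /ett 43): {"azl":60,"d":[45,5,91,4,9,93],"ett":43,"qrn":50,"tv":60}
Size at the root: 5

Answer: 5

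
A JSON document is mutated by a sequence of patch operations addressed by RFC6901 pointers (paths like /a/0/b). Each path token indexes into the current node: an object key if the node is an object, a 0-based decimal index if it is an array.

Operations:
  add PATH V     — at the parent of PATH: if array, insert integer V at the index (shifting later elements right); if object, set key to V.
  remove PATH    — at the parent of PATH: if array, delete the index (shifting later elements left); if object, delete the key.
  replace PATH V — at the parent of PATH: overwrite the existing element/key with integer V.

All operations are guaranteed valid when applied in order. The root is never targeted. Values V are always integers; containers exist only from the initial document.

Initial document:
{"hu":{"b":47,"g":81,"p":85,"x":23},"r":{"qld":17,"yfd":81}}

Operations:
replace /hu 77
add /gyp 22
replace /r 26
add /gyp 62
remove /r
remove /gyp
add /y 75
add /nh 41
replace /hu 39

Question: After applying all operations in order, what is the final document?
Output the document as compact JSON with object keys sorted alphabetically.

Answer: {"hu":39,"nh":41,"y":75}

Derivation:
After op 1 (replace /hu 77): {"hu":77,"r":{"qld":17,"yfd":81}}
After op 2 (add /gyp 22): {"gyp":22,"hu":77,"r":{"qld":17,"yfd":81}}
After op 3 (replace /r 26): {"gyp":22,"hu":77,"r":26}
After op 4 (add /gyp 62): {"gyp":62,"hu":77,"r":26}
After op 5 (remove /r): {"gyp":62,"hu":77}
After op 6 (remove /gyp): {"hu":77}
After op 7 (add /y 75): {"hu":77,"y":75}
After op 8 (add /nh 41): {"hu":77,"nh":41,"y":75}
After op 9 (replace /hu 39): {"hu":39,"nh":41,"y":75}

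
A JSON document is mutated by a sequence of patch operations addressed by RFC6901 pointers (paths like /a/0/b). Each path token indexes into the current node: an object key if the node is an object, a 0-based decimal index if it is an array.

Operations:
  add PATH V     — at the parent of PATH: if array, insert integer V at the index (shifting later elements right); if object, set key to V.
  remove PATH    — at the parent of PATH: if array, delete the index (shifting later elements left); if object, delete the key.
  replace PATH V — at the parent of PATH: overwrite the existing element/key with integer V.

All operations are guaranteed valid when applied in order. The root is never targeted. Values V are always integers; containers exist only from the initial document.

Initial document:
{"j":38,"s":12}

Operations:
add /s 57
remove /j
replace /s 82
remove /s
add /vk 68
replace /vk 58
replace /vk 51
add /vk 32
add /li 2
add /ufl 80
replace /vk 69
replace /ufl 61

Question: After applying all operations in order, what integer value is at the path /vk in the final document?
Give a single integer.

After op 1 (add /s 57): {"j":38,"s":57}
After op 2 (remove /j): {"s":57}
After op 3 (replace /s 82): {"s":82}
After op 4 (remove /s): {}
After op 5 (add /vk 68): {"vk":68}
After op 6 (replace /vk 58): {"vk":58}
After op 7 (replace /vk 51): {"vk":51}
After op 8 (add /vk 32): {"vk":32}
After op 9 (add /li 2): {"li":2,"vk":32}
After op 10 (add /ufl 80): {"li":2,"ufl":80,"vk":32}
After op 11 (replace /vk 69): {"li":2,"ufl":80,"vk":69}
After op 12 (replace /ufl 61): {"li":2,"ufl":61,"vk":69}
Value at /vk: 69

Answer: 69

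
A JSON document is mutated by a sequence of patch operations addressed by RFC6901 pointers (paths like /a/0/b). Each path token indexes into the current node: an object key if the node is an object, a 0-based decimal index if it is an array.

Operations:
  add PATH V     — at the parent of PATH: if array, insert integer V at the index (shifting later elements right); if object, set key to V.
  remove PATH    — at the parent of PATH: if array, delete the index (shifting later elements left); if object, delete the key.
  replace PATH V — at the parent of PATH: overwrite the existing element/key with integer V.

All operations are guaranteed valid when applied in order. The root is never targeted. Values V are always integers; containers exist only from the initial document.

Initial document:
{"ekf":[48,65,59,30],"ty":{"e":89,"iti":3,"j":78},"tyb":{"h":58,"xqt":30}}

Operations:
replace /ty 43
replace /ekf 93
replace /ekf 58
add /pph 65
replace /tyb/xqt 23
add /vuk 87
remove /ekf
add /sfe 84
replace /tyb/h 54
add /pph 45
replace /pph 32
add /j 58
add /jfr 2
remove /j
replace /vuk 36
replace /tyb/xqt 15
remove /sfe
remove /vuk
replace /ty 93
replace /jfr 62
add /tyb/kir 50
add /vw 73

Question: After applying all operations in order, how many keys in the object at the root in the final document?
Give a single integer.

After op 1 (replace /ty 43): {"ekf":[48,65,59,30],"ty":43,"tyb":{"h":58,"xqt":30}}
After op 2 (replace /ekf 93): {"ekf":93,"ty":43,"tyb":{"h":58,"xqt":30}}
After op 3 (replace /ekf 58): {"ekf":58,"ty":43,"tyb":{"h":58,"xqt":30}}
After op 4 (add /pph 65): {"ekf":58,"pph":65,"ty":43,"tyb":{"h":58,"xqt":30}}
After op 5 (replace /tyb/xqt 23): {"ekf":58,"pph":65,"ty":43,"tyb":{"h":58,"xqt":23}}
After op 6 (add /vuk 87): {"ekf":58,"pph":65,"ty":43,"tyb":{"h":58,"xqt":23},"vuk":87}
After op 7 (remove /ekf): {"pph":65,"ty":43,"tyb":{"h":58,"xqt":23},"vuk":87}
After op 8 (add /sfe 84): {"pph":65,"sfe":84,"ty":43,"tyb":{"h":58,"xqt":23},"vuk":87}
After op 9 (replace /tyb/h 54): {"pph":65,"sfe":84,"ty":43,"tyb":{"h":54,"xqt":23},"vuk":87}
After op 10 (add /pph 45): {"pph":45,"sfe":84,"ty":43,"tyb":{"h":54,"xqt":23},"vuk":87}
After op 11 (replace /pph 32): {"pph":32,"sfe":84,"ty":43,"tyb":{"h":54,"xqt":23},"vuk":87}
After op 12 (add /j 58): {"j":58,"pph":32,"sfe":84,"ty":43,"tyb":{"h":54,"xqt":23},"vuk":87}
After op 13 (add /jfr 2): {"j":58,"jfr":2,"pph":32,"sfe":84,"ty":43,"tyb":{"h":54,"xqt":23},"vuk":87}
After op 14 (remove /j): {"jfr":2,"pph":32,"sfe":84,"ty":43,"tyb":{"h":54,"xqt":23},"vuk":87}
After op 15 (replace /vuk 36): {"jfr":2,"pph":32,"sfe":84,"ty":43,"tyb":{"h":54,"xqt":23},"vuk":36}
After op 16 (replace /tyb/xqt 15): {"jfr":2,"pph":32,"sfe":84,"ty":43,"tyb":{"h":54,"xqt":15},"vuk":36}
After op 17 (remove /sfe): {"jfr":2,"pph":32,"ty":43,"tyb":{"h":54,"xqt":15},"vuk":36}
After op 18 (remove /vuk): {"jfr":2,"pph":32,"ty":43,"tyb":{"h":54,"xqt":15}}
After op 19 (replace /ty 93): {"jfr":2,"pph":32,"ty":93,"tyb":{"h":54,"xqt":15}}
After op 20 (replace /jfr 62): {"jfr":62,"pph":32,"ty":93,"tyb":{"h":54,"xqt":15}}
After op 21 (add /tyb/kir 50): {"jfr":62,"pph":32,"ty":93,"tyb":{"h":54,"kir":50,"xqt":15}}
After op 22 (add /vw 73): {"jfr":62,"pph":32,"ty":93,"tyb":{"h":54,"kir":50,"xqt":15},"vw":73}
Size at the root: 5

Answer: 5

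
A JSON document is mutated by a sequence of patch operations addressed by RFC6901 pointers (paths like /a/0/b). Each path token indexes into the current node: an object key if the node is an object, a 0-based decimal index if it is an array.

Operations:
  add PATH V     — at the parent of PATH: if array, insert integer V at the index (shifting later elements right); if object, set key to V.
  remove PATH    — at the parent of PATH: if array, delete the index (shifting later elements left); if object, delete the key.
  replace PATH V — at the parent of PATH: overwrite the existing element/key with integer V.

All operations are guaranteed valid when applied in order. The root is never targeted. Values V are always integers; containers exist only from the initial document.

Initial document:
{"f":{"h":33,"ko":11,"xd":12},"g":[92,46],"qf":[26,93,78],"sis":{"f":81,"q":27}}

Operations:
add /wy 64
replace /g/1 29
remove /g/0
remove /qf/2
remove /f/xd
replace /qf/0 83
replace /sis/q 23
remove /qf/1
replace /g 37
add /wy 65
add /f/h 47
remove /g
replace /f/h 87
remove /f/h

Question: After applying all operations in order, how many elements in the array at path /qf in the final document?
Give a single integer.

After op 1 (add /wy 64): {"f":{"h":33,"ko":11,"xd":12},"g":[92,46],"qf":[26,93,78],"sis":{"f":81,"q":27},"wy":64}
After op 2 (replace /g/1 29): {"f":{"h":33,"ko":11,"xd":12},"g":[92,29],"qf":[26,93,78],"sis":{"f":81,"q":27},"wy":64}
After op 3 (remove /g/0): {"f":{"h":33,"ko":11,"xd":12},"g":[29],"qf":[26,93,78],"sis":{"f":81,"q":27},"wy":64}
After op 4 (remove /qf/2): {"f":{"h":33,"ko":11,"xd":12},"g":[29],"qf":[26,93],"sis":{"f":81,"q":27},"wy":64}
After op 5 (remove /f/xd): {"f":{"h":33,"ko":11},"g":[29],"qf":[26,93],"sis":{"f":81,"q":27},"wy":64}
After op 6 (replace /qf/0 83): {"f":{"h":33,"ko":11},"g":[29],"qf":[83,93],"sis":{"f":81,"q":27},"wy":64}
After op 7 (replace /sis/q 23): {"f":{"h":33,"ko":11},"g":[29],"qf":[83,93],"sis":{"f":81,"q":23},"wy":64}
After op 8 (remove /qf/1): {"f":{"h":33,"ko":11},"g":[29],"qf":[83],"sis":{"f":81,"q":23},"wy":64}
After op 9 (replace /g 37): {"f":{"h":33,"ko":11},"g":37,"qf":[83],"sis":{"f":81,"q":23},"wy":64}
After op 10 (add /wy 65): {"f":{"h":33,"ko":11},"g":37,"qf":[83],"sis":{"f":81,"q":23},"wy":65}
After op 11 (add /f/h 47): {"f":{"h":47,"ko":11},"g":37,"qf":[83],"sis":{"f":81,"q":23},"wy":65}
After op 12 (remove /g): {"f":{"h":47,"ko":11},"qf":[83],"sis":{"f":81,"q":23},"wy":65}
After op 13 (replace /f/h 87): {"f":{"h":87,"ko":11},"qf":[83],"sis":{"f":81,"q":23},"wy":65}
After op 14 (remove /f/h): {"f":{"ko":11},"qf":[83],"sis":{"f":81,"q":23},"wy":65}
Size at path /qf: 1

Answer: 1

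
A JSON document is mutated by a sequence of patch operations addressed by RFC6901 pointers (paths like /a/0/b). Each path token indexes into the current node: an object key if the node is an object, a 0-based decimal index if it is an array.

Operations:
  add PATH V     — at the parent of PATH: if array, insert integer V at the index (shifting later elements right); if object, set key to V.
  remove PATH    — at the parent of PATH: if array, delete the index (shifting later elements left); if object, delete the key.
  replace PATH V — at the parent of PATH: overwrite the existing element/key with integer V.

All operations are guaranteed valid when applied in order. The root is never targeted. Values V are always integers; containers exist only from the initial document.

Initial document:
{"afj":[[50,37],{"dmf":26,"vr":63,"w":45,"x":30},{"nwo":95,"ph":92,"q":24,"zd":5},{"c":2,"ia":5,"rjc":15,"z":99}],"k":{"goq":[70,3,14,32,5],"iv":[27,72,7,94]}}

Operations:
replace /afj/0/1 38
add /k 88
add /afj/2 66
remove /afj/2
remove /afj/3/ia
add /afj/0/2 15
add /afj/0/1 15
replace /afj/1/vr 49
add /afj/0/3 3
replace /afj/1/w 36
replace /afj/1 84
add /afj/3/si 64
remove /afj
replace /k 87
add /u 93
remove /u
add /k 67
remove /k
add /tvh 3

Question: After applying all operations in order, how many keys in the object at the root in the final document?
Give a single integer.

Answer: 1

Derivation:
After op 1 (replace /afj/0/1 38): {"afj":[[50,38],{"dmf":26,"vr":63,"w":45,"x":30},{"nwo":95,"ph":92,"q":24,"zd":5},{"c":2,"ia":5,"rjc":15,"z":99}],"k":{"goq":[70,3,14,32,5],"iv":[27,72,7,94]}}
After op 2 (add /k 88): {"afj":[[50,38],{"dmf":26,"vr":63,"w":45,"x":30},{"nwo":95,"ph":92,"q":24,"zd":5},{"c":2,"ia":5,"rjc":15,"z":99}],"k":88}
After op 3 (add /afj/2 66): {"afj":[[50,38],{"dmf":26,"vr":63,"w":45,"x":30},66,{"nwo":95,"ph":92,"q":24,"zd":5},{"c":2,"ia":5,"rjc":15,"z":99}],"k":88}
After op 4 (remove /afj/2): {"afj":[[50,38],{"dmf":26,"vr":63,"w":45,"x":30},{"nwo":95,"ph":92,"q":24,"zd":5},{"c":2,"ia":5,"rjc":15,"z":99}],"k":88}
After op 5 (remove /afj/3/ia): {"afj":[[50,38],{"dmf":26,"vr":63,"w":45,"x":30},{"nwo":95,"ph":92,"q":24,"zd":5},{"c":2,"rjc":15,"z":99}],"k":88}
After op 6 (add /afj/0/2 15): {"afj":[[50,38,15],{"dmf":26,"vr":63,"w":45,"x":30},{"nwo":95,"ph":92,"q":24,"zd":5},{"c":2,"rjc":15,"z":99}],"k":88}
After op 7 (add /afj/0/1 15): {"afj":[[50,15,38,15],{"dmf":26,"vr":63,"w":45,"x":30},{"nwo":95,"ph":92,"q":24,"zd":5},{"c":2,"rjc":15,"z":99}],"k":88}
After op 8 (replace /afj/1/vr 49): {"afj":[[50,15,38,15],{"dmf":26,"vr":49,"w":45,"x":30},{"nwo":95,"ph":92,"q":24,"zd":5},{"c":2,"rjc":15,"z":99}],"k":88}
After op 9 (add /afj/0/3 3): {"afj":[[50,15,38,3,15],{"dmf":26,"vr":49,"w":45,"x":30},{"nwo":95,"ph":92,"q":24,"zd":5},{"c":2,"rjc":15,"z":99}],"k":88}
After op 10 (replace /afj/1/w 36): {"afj":[[50,15,38,3,15],{"dmf":26,"vr":49,"w":36,"x":30},{"nwo":95,"ph":92,"q":24,"zd":5},{"c":2,"rjc":15,"z":99}],"k":88}
After op 11 (replace /afj/1 84): {"afj":[[50,15,38,3,15],84,{"nwo":95,"ph":92,"q":24,"zd":5},{"c":2,"rjc":15,"z":99}],"k":88}
After op 12 (add /afj/3/si 64): {"afj":[[50,15,38,3,15],84,{"nwo":95,"ph":92,"q":24,"zd":5},{"c":2,"rjc":15,"si":64,"z":99}],"k":88}
After op 13 (remove /afj): {"k":88}
After op 14 (replace /k 87): {"k":87}
After op 15 (add /u 93): {"k":87,"u":93}
After op 16 (remove /u): {"k":87}
After op 17 (add /k 67): {"k":67}
After op 18 (remove /k): {}
After op 19 (add /tvh 3): {"tvh":3}
Size at the root: 1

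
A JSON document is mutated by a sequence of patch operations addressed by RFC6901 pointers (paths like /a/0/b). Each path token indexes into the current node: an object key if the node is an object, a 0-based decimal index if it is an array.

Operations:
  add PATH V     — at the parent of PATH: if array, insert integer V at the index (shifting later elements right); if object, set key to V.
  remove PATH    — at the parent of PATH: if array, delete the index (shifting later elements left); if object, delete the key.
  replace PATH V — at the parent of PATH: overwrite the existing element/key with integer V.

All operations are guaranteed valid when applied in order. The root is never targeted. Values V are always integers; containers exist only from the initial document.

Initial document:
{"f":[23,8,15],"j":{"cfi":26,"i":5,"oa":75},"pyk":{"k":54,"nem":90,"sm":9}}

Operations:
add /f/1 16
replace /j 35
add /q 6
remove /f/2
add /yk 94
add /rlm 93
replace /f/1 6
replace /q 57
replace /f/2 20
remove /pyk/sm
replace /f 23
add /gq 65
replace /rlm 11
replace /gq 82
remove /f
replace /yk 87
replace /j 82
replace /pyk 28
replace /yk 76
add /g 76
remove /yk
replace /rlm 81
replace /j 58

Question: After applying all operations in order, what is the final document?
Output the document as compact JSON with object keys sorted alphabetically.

After op 1 (add /f/1 16): {"f":[23,16,8,15],"j":{"cfi":26,"i":5,"oa":75},"pyk":{"k":54,"nem":90,"sm":9}}
After op 2 (replace /j 35): {"f":[23,16,8,15],"j":35,"pyk":{"k":54,"nem":90,"sm":9}}
After op 3 (add /q 6): {"f":[23,16,8,15],"j":35,"pyk":{"k":54,"nem":90,"sm":9},"q":6}
After op 4 (remove /f/2): {"f":[23,16,15],"j":35,"pyk":{"k":54,"nem":90,"sm":9},"q":6}
After op 5 (add /yk 94): {"f":[23,16,15],"j":35,"pyk":{"k":54,"nem":90,"sm":9},"q":6,"yk":94}
After op 6 (add /rlm 93): {"f":[23,16,15],"j":35,"pyk":{"k":54,"nem":90,"sm":9},"q":6,"rlm":93,"yk":94}
After op 7 (replace /f/1 6): {"f":[23,6,15],"j":35,"pyk":{"k":54,"nem":90,"sm":9},"q":6,"rlm":93,"yk":94}
After op 8 (replace /q 57): {"f":[23,6,15],"j":35,"pyk":{"k":54,"nem":90,"sm":9},"q":57,"rlm":93,"yk":94}
After op 9 (replace /f/2 20): {"f":[23,6,20],"j":35,"pyk":{"k":54,"nem":90,"sm":9},"q":57,"rlm":93,"yk":94}
After op 10 (remove /pyk/sm): {"f":[23,6,20],"j":35,"pyk":{"k":54,"nem":90},"q":57,"rlm":93,"yk":94}
After op 11 (replace /f 23): {"f":23,"j":35,"pyk":{"k":54,"nem":90},"q":57,"rlm":93,"yk":94}
After op 12 (add /gq 65): {"f":23,"gq":65,"j":35,"pyk":{"k":54,"nem":90},"q":57,"rlm":93,"yk":94}
After op 13 (replace /rlm 11): {"f":23,"gq":65,"j":35,"pyk":{"k":54,"nem":90},"q":57,"rlm":11,"yk":94}
After op 14 (replace /gq 82): {"f":23,"gq":82,"j":35,"pyk":{"k":54,"nem":90},"q":57,"rlm":11,"yk":94}
After op 15 (remove /f): {"gq":82,"j":35,"pyk":{"k":54,"nem":90},"q":57,"rlm":11,"yk":94}
After op 16 (replace /yk 87): {"gq":82,"j":35,"pyk":{"k":54,"nem":90},"q":57,"rlm":11,"yk":87}
After op 17 (replace /j 82): {"gq":82,"j":82,"pyk":{"k":54,"nem":90},"q":57,"rlm":11,"yk":87}
After op 18 (replace /pyk 28): {"gq":82,"j":82,"pyk":28,"q":57,"rlm":11,"yk":87}
After op 19 (replace /yk 76): {"gq":82,"j":82,"pyk":28,"q":57,"rlm":11,"yk":76}
After op 20 (add /g 76): {"g":76,"gq":82,"j":82,"pyk":28,"q":57,"rlm":11,"yk":76}
After op 21 (remove /yk): {"g":76,"gq":82,"j":82,"pyk":28,"q":57,"rlm":11}
After op 22 (replace /rlm 81): {"g":76,"gq":82,"j":82,"pyk":28,"q":57,"rlm":81}
After op 23 (replace /j 58): {"g":76,"gq":82,"j":58,"pyk":28,"q":57,"rlm":81}

Answer: {"g":76,"gq":82,"j":58,"pyk":28,"q":57,"rlm":81}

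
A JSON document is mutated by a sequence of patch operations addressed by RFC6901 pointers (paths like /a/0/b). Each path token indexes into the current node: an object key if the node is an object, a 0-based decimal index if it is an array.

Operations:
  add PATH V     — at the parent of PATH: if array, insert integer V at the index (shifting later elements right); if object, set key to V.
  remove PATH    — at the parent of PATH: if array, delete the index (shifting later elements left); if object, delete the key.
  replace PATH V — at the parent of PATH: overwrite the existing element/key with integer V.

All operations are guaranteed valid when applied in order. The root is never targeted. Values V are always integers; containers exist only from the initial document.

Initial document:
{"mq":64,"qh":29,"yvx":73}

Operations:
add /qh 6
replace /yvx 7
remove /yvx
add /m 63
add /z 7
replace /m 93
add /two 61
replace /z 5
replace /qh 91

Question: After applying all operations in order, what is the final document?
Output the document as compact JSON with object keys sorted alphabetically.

Answer: {"m":93,"mq":64,"qh":91,"two":61,"z":5}

Derivation:
After op 1 (add /qh 6): {"mq":64,"qh":6,"yvx":73}
After op 2 (replace /yvx 7): {"mq":64,"qh":6,"yvx":7}
After op 3 (remove /yvx): {"mq":64,"qh":6}
After op 4 (add /m 63): {"m":63,"mq":64,"qh":6}
After op 5 (add /z 7): {"m":63,"mq":64,"qh":6,"z":7}
After op 6 (replace /m 93): {"m":93,"mq":64,"qh":6,"z":7}
After op 7 (add /two 61): {"m":93,"mq":64,"qh":6,"two":61,"z":7}
After op 8 (replace /z 5): {"m":93,"mq":64,"qh":6,"two":61,"z":5}
After op 9 (replace /qh 91): {"m":93,"mq":64,"qh":91,"two":61,"z":5}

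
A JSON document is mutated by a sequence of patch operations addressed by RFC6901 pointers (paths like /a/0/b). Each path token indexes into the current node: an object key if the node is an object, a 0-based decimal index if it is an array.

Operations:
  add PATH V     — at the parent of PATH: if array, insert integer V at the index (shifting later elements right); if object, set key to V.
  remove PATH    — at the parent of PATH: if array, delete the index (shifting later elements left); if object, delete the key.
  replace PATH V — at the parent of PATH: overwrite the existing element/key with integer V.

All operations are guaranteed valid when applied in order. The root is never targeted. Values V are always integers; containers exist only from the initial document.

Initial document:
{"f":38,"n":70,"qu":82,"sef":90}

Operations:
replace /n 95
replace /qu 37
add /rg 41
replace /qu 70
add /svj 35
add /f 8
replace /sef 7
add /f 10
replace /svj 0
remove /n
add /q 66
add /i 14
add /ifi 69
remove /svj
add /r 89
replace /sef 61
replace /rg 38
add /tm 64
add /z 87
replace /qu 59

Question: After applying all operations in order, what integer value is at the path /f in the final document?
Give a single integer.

After op 1 (replace /n 95): {"f":38,"n":95,"qu":82,"sef":90}
After op 2 (replace /qu 37): {"f":38,"n":95,"qu":37,"sef":90}
After op 3 (add /rg 41): {"f":38,"n":95,"qu":37,"rg":41,"sef":90}
After op 4 (replace /qu 70): {"f":38,"n":95,"qu":70,"rg":41,"sef":90}
After op 5 (add /svj 35): {"f":38,"n":95,"qu":70,"rg":41,"sef":90,"svj":35}
After op 6 (add /f 8): {"f":8,"n":95,"qu":70,"rg":41,"sef":90,"svj":35}
After op 7 (replace /sef 7): {"f":8,"n":95,"qu":70,"rg":41,"sef":7,"svj":35}
After op 8 (add /f 10): {"f":10,"n":95,"qu":70,"rg":41,"sef":7,"svj":35}
After op 9 (replace /svj 0): {"f":10,"n":95,"qu":70,"rg":41,"sef":7,"svj":0}
After op 10 (remove /n): {"f":10,"qu":70,"rg":41,"sef":7,"svj":0}
After op 11 (add /q 66): {"f":10,"q":66,"qu":70,"rg":41,"sef":7,"svj":0}
After op 12 (add /i 14): {"f":10,"i":14,"q":66,"qu":70,"rg":41,"sef":7,"svj":0}
After op 13 (add /ifi 69): {"f":10,"i":14,"ifi":69,"q":66,"qu":70,"rg":41,"sef":7,"svj":0}
After op 14 (remove /svj): {"f":10,"i":14,"ifi":69,"q":66,"qu":70,"rg":41,"sef":7}
After op 15 (add /r 89): {"f":10,"i":14,"ifi":69,"q":66,"qu":70,"r":89,"rg":41,"sef":7}
After op 16 (replace /sef 61): {"f":10,"i":14,"ifi":69,"q":66,"qu":70,"r":89,"rg":41,"sef":61}
After op 17 (replace /rg 38): {"f":10,"i":14,"ifi":69,"q":66,"qu":70,"r":89,"rg":38,"sef":61}
After op 18 (add /tm 64): {"f":10,"i":14,"ifi":69,"q":66,"qu":70,"r":89,"rg":38,"sef":61,"tm":64}
After op 19 (add /z 87): {"f":10,"i":14,"ifi":69,"q":66,"qu":70,"r":89,"rg":38,"sef":61,"tm":64,"z":87}
After op 20 (replace /qu 59): {"f":10,"i":14,"ifi":69,"q":66,"qu":59,"r":89,"rg":38,"sef":61,"tm":64,"z":87}
Value at /f: 10

Answer: 10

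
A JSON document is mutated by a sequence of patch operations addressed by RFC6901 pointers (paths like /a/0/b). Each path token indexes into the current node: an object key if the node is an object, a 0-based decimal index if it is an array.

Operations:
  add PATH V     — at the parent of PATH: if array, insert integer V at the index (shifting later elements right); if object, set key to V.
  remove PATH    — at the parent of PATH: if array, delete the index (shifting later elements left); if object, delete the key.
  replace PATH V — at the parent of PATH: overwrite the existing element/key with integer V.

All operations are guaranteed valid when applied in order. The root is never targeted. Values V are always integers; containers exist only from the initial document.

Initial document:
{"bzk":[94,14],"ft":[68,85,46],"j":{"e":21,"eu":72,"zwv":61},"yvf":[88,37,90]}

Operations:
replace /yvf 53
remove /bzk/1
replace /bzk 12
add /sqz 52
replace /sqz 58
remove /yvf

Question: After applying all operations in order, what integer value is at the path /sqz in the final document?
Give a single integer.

After op 1 (replace /yvf 53): {"bzk":[94,14],"ft":[68,85,46],"j":{"e":21,"eu":72,"zwv":61},"yvf":53}
After op 2 (remove /bzk/1): {"bzk":[94],"ft":[68,85,46],"j":{"e":21,"eu":72,"zwv":61},"yvf":53}
After op 3 (replace /bzk 12): {"bzk":12,"ft":[68,85,46],"j":{"e":21,"eu":72,"zwv":61},"yvf":53}
After op 4 (add /sqz 52): {"bzk":12,"ft":[68,85,46],"j":{"e":21,"eu":72,"zwv":61},"sqz":52,"yvf":53}
After op 5 (replace /sqz 58): {"bzk":12,"ft":[68,85,46],"j":{"e":21,"eu":72,"zwv":61},"sqz":58,"yvf":53}
After op 6 (remove /yvf): {"bzk":12,"ft":[68,85,46],"j":{"e":21,"eu":72,"zwv":61},"sqz":58}
Value at /sqz: 58

Answer: 58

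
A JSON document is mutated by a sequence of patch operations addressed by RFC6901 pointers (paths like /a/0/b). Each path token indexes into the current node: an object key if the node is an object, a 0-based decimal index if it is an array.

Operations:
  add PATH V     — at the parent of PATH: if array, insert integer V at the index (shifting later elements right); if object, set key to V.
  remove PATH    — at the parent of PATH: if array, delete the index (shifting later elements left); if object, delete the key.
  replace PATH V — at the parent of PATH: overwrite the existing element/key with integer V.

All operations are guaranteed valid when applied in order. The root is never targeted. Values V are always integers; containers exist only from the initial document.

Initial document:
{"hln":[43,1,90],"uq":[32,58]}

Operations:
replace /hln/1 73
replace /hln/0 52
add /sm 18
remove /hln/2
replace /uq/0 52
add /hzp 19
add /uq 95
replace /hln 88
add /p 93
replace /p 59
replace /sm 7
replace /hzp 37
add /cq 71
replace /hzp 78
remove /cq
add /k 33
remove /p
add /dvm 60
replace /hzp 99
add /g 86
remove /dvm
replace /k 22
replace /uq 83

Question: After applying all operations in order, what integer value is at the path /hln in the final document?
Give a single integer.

Answer: 88

Derivation:
After op 1 (replace /hln/1 73): {"hln":[43,73,90],"uq":[32,58]}
After op 2 (replace /hln/0 52): {"hln":[52,73,90],"uq":[32,58]}
After op 3 (add /sm 18): {"hln":[52,73,90],"sm":18,"uq":[32,58]}
After op 4 (remove /hln/2): {"hln":[52,73],"sm":18,"uq":[32,58]}
After op 5 (replace /uq/0 52): {"hln":[52,73],"sm":18,"uq":[52,58]}
After op 6 (add /hzp 19): {"hln":[52,73],"hzp":19,"sm":18,"uq":[52,58]}
After op 7 (add /uq 95): {"hln":[52,73],"hzp":19,"sm":18,"uq":95}
After op 8 (replace /hln 88): {"hln":88,"hzp":19,"sm":18,"uq":95}
After op 9 (add /p 93): {"hln":88,"hzp":19,"p":93,"sm":18,"uq":95}
After op 10 (replace /p 59): {"hln":88,"hzp":19,"p":59,"sm":18,"uq":95}
After op 11 (replace /sm 7): {"hln":88,"hzp":19,"p":59,"sm":7,"uq":95}
After op 12 (replace /hzp 37): {"hln":88,"hzp":37,"p":59,"sm":7,"uq":95}
After op 13 (add /cq 71): {"cq":71,"hln":88,"hzp":37,"p":59,"sm":7,"uq":95}
After op 14 (replace /hzp 78): {"cq":71,"hln":88,"hzp":78,"p":59,"sm":7,"uq":95}
After op 15 (remove /cq): {"hln":88,"hzp":78,"p":59,"sm":7,"uq":95}
After op 16 (add /k 33): {"hln":88,"hzp":78,"k":33,"p":59,"sm":7,"uq":95}
After op 17 (remove /p): {"hln":88,"hzp":78,"k":33,"sm":7,"uq":95}
After op 18 (add /dvm 60): {"dvm":60,"hln":88,"hzp":78,"k":33,"sm":7,"uq":95}
After op 19 (replace /hzp 99): {"dvm":60,"hln":88,"hzp":99,"k":33,"sm":7,"uq":95}
After op 20 (add /g 86): {"dvm":60,"g":86,"hln":88,"hzp":99,"k":33,"sm":7,"uq":95}
After op 21 (remove /dvm): {"g":86,"hln":88,"hzp":99,"k":33,"sm":7,"uq":95}
After op 22 (replace /k 22): {"g":86,"hln":88,"hzp":99,"k":22,"sm":7,"uq":95}
After op 23 (replace /uq 83): {"g":86,"hln":88,"hzp":99,"k":22,"sm":7,"uq":83}
Value at /hln: 88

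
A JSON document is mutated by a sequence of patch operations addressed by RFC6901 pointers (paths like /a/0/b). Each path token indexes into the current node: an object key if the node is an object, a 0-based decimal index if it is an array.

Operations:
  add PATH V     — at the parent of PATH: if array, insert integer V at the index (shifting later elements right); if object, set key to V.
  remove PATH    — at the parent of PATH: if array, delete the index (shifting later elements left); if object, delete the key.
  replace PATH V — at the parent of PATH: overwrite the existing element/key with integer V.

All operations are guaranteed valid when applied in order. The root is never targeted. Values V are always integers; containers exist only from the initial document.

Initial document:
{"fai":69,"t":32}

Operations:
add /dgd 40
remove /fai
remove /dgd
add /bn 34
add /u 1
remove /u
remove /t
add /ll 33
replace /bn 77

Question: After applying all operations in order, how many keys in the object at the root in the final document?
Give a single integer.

After op 1 (add /dgd 40): {"dgd":40,"fai":69,"t":32}
After op 2 (remove /fai): {"dgd":40,"t":32}
After op 3 (remove /dgd): {"t":32}
After op 4 (add /bn 34): {"bn":34,"t":32}
After op 5 (add /u 1): {"bn":34,"t":32,"u":1}
After op 6 (remove /u): {"bn":34,"t":32}
After op 7 (remove /t): {"bn":34}
After op 8 (add /ll 33): {"bn":34,"ll":33}
After op 9 (replace /bn 77): {"bn":77,"ll":33}
Size at the root: 2

Answer: 2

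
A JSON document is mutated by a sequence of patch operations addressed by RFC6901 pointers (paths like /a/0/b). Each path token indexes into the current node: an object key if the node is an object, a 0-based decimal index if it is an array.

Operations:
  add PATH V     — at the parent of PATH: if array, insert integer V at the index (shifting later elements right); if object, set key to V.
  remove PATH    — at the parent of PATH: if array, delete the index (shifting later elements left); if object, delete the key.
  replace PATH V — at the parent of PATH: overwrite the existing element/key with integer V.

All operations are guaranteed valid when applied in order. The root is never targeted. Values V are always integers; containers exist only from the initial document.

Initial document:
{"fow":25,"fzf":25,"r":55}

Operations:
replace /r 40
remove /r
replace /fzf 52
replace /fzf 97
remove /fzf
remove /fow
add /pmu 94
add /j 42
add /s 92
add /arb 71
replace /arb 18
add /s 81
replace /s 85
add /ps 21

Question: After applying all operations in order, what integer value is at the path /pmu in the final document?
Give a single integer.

After op 1 (replace /r 40): {"fow":25,"fzf":25,"r":40}
After op 2 (remove /r): {"fow":25,"fzf":25}
After op 3 (replace /fzf 52): {"fow":25,"fzf":52}
After op 4 (replace /fzf 97): {"fow":25,"fzf":97}
After op 5 (remove /fzf): {"fow":25}
After op 6 (remove /fow): {}
After op 7 (add /pmu 94): {"pmu":94}
After op 8 (add /j 42): {"j":42,"pmu":94}
After op 9 (add /s 92): {"j":42,"pmu":94,"s":92}
After op 10 (add /arb 71): {"arb":71,"j":42,"pmu":94,"s":92}
After op 11 (replace /arb 18): {"arb":18,"j":42,"pmu":94,"s":92}
After op 12 (add /s 81): {"arb":18,"j":42,"pmu":94,"s":81}
After op 13 (replace /s 85): {"arb":18,"j":42,"pmu":94,"s":85}
After op 14 (add /ps 21): {"arb":18,"j":42,"pmu":94,"ps":21,"s":85}
Value at /pmu: 94

Answer: 94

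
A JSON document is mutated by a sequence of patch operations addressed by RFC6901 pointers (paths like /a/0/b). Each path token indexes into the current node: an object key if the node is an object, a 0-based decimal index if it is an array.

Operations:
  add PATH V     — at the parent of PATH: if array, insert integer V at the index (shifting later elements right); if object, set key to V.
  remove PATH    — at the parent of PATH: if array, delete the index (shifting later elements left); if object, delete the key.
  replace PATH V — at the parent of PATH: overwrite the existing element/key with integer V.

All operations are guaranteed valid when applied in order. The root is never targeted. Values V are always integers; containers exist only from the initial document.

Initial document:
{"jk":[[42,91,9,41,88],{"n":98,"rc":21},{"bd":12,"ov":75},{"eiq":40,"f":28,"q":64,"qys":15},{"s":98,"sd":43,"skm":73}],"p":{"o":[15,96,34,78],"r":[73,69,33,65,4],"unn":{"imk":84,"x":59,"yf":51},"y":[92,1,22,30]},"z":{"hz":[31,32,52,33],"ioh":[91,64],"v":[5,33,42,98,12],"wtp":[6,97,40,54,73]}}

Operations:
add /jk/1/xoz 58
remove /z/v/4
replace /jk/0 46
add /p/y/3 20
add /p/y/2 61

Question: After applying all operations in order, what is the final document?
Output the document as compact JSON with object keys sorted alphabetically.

Answer: {"jk":[46,{"n":98,"rc":21,"xoz":58},{"bd":12,"ov":75},{"eiq":40,"f":28,"q":64,"qys":15},{"s":98,"sd":43,"skm":73}],"p":{"o":[15,96,34,78],"r":[73,69,33,65,4],"unn":{"imk":84,"x":59,"yf":51},"y":[92,1,61,22,20,30]},"z":{"hz":[31,32,52,33],"ioh":[91,64],"v":[5,33,42,98],"wtp":[6,97,40,54,73]}}

Derivation:
After op 1 (add /jk/1/xoz 58): {"jk":[[42,91,9,41,88],{"n":98,"rc":21,"xoz":58},{"bd":12,"ov":75},{"eiq":40,"f":28,"q":64,"qys":15},{"s":98,"sd":43,"skm":73}],"p":{"o":[15,96,34,78],"r":[73,69,33,65,4],"unn":{"imk":84,"x":59,"yf":51},"y":[92,1,22,30]},"z":{"hz":[31,32,52,33],"ioh":[91,64],"v":[5,33,42,98,12],"wtp":[6,97,40,54,73]}}
After op 2 (remove /z/v/4): {"jk":[[42,91,9,41,88],{"n":98,"rc":21,"xoz":58},{"bd":12,"ov":75},{"eiq":40,"f":28,"q":64,"qys":15},{"s":98,"sd":43,"skm":73}],"p":{"o":[15,96,34,78],"r":[73,69,33,65,4],"unn":{"imk":84,"x":59,"yf":51},"y":[92,1,22,30]},"z":{"hz":[31,32,52,33],"ioh":[91,64],"v":[5,33,42,98],"wtp":[6,97,40,54,73]}}
After op 3 (replace /jk/0 46): {"jk":[46,{"n":98,"rc":21,"xoz":58},{"bd":12,"ov":75},{"eiq":40,"f":28,"q":64,"qys":15},{"s":98,"sd":43,"skm":73}],"p":{"o":[15,96,34,78],"r":[73,69,33,65,4],"unn":{"imk":84,"x":59,"yf":51},"y":[92,1,22,30]},"z":{"hz":[31,32,52,33],"ioh":[91,64],"v":[5,33,42,98],"wtp":[6,97,40,54,73]}}
After op 4 (add /p/y/3 20): {"jk":[46,{"n":98,"rc":21,"xoz":58},{"bd":12,"ov":75},{"eiq":40,"f":28,"q":64,"qys":15},{"s":98,"sd":43,"skm":73}],"p":{"o":[15,96,34,78],"r":[73,69,33,65,4],"unn":{"imk":84,"x":59,"yf":51},"y":[92,1,22,20,30]},"z":{"hz":[31,32,52,33],"ioh":[91,64],"v":[5,33,42,98],"wtp":[6,97,40,54,73]}}
After op 5 (add /p/y/2 61): {"jk":[46,{"n":98,"rc":21,"xoz":58},{"bd":12,"ov":75},{"eiq":40,"f":28,"q":64,"qys":15},{"s":98,"sd":43,"skm":73}],"p":{"o":[15,96,34,78],"r":[73,69,33,65,4],"unn":{"imk":84,"x":59,"yf":51},"y":[92,1,61,22,20,30]},"z":{"hz":[31,32,52,33],"ioh":[91,64],"v":[5,33,42,98],"wtp":[6,97,40,54,73]}}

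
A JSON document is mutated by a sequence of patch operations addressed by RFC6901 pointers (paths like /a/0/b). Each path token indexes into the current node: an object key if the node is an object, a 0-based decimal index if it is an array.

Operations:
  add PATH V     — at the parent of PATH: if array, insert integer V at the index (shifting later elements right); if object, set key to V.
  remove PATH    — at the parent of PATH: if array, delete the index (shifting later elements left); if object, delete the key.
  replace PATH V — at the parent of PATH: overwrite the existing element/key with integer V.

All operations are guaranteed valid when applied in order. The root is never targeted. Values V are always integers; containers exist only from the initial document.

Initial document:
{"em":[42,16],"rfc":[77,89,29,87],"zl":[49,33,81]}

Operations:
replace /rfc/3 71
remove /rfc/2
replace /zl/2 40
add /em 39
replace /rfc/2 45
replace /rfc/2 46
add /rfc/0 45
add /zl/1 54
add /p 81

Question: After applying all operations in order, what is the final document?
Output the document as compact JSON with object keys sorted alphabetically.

Answer: {"em":39,"p":81,"rfc":[45,77,89,46],"zl":[49,54,33,40]}

Derivation:
After op 1 (replace /rfc/3 71): {"em":[42,16],"rfc":[77,89,29,71],"zl":[49,33,81]}
After op 2 (remove /rfc/2): {"em":[42,16],"rfc":[77,89,71],"zl":[49,33,81]}
After op 3 (replace /zl/2 40): {"em":[42,16],"rfc":[77,89,71],"zl":[49,33,40]}
After op 4 (add /em 39): {"em":39,"rfc":[77,89,71],"zl":[49,33,40]}
After op 5 (replace /rfc/2 45): {"em":39,"rfc":[77,89,45],"zl":[49,33,40]}
After op 6 (replace /rfc/2 46): {"em":39,"rfc":[77,89,46],"zl":[49,33,40]}
After op 7 (add /rfc/0 45): {"em":39,"rfc":[45,77,89,46],"zl":[49,33,40]}
After op 8 (add /zl/1 54): {"em":39,"rfc":[45,77,89,46],"zl":[49,54,33,40]}
After op 9 (add /p 81): {"em":39,"p":81,"rfc":[45,77,89,46],"zl":[49,54,33,40]}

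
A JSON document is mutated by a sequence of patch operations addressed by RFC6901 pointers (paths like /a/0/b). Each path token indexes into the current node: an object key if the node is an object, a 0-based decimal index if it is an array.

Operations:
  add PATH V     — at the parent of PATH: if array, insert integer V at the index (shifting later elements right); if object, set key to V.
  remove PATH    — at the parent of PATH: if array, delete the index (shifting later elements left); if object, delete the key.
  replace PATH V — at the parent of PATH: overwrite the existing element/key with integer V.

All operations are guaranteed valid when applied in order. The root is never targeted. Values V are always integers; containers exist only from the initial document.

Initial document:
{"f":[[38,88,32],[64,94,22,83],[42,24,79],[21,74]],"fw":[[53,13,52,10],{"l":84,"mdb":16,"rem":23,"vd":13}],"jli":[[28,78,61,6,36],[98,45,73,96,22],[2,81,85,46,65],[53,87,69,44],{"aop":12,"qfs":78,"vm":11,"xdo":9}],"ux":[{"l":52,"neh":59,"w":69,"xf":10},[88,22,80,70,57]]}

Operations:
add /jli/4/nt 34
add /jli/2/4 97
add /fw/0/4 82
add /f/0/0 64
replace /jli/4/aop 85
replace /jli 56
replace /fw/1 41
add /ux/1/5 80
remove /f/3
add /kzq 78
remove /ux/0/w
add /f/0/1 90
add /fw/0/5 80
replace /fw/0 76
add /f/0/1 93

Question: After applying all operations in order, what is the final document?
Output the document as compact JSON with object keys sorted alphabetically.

After op 1 (add /jli/4/nt 34): {"f":[[38,88,32],[64,94,22,83],[42,24,79],[21,74]],"fw":[[53,13,52,10],{"l":84,"mdb":16,"rem":23,"vd":13}],"jli":[[28,78,61,6,36],[98,45,73,96,22],[2,81,85,46,65],[53,87,69,44],{"aop":12,"nt":34,"qfs":78,"vm":11,"xdo":9}],"ux":[{"l":52,"neh":59,"w":69,"xf":10},[88,22,80,70,57]]}
After op 2 (add /jli/2/4 97): {"f":[[38,88,32],[64,94,22,83],[42,24,79],[21,74]],"fw":[[53,13,52,10],{"l":84,"mdb":16,"rem":23,"vd":13}],"jli":[[28,78,61,6,36],[98,45,73,96,22],[2,81,85,46,97,65],[53,87,69,44],{"aop":12,"nt":34,"qfs":78,"vm":11,"xdo":9}],"ux":[{"l":52,"neh":59,"w":69,"xf":10},[88,22,80,70,57]]}
After op 3 (add /fw/0/4 82): {"f":[[38,88,32],[64,94,22,83],[42,24,79],[21,74]],"fw":[[53,13,52,10,82],{"l":84,"mdb":16,"rem":23,"vd":13}],"jli":[[28,78,61,6,36],[98,45,73,96,22],[2,81,85,46,97,65],[53,87,69,44],{"aop":12,"nt":34,"qfs":78,"vm":11,"xdo":9}],"ux":[{"l":52,"neh":59,"w":69,"xf":10},[88,22,80,70,57]]}
After op 4 (add /f/0/0 64): {"f":[[64,38,88,32],[64,94,22,83],[42,24,79],[21,74]],"fw":[[53,13,52,10,82],{"l":84,"mdb":16,"rem":23,"vd":13}],"jli":[[28,78,61,6,36],[98,45,73,96,22],[2,81,85,46,97,65],[53,87,69,44],{"aop":12,"nt":34,"qfs":78,"vm":11,"xdo":9}],"ux":[{"l":52,"neh":59,"w":69,"xf":10},[88,22,80,70,57]]}
After op 5 (replace /jli/4/aop 85): {"f":[[64,38,88,32],[64,94,22,83],[42,24,79],[21,74]],"fw":[[53,13,52,10,82],{"l":84,"mdb":16,"rem":23,"vd":13}],"jli":[[28,78,61,6,36],[98,45,73,96,22],[2,81,85,46,97,65],[53,87,69,44],{"aop":85,"nt":34,"qfs":78,"vm":11,"xdo":9}],"ux":[{"l":52,"neh":59,"w":69,"xf":10},[88,22,80,70,57]]}
After op 6 (replace /jli 56): {"f":[[64,38,88,32],[64,94,22,83],[42,24,79],[21,74]],"fw":[[53,13,52,10,82],{"l":84,"mdb":16,"rem":23,"vd":13}],"jli":56,"ux":[{"l":52,"neh":59,"w":69,"xf":10},[88,22,80,70,57]]}
After op 7 (replace /fw/1 41): {"f":[[64,38,88,32],[64,94,22,83],[42,24,79],[21,74]],"fw":[[53,13,52,10,82],41],"jli":56,"ux":[{"l":52,"neh":59,"w":69,"xf":10},[88,22,80,70,57]]}
After op 8 (add /ux/1/5 80): {"f":[[64,38,88,32],[64,94,22,83],[42,24,79],[21,74]],"fw":[[53,13,52,10,82],41],"jli":56,"ux":[{"l":52,"neh":59,"w":69,"xf":10},[88,22,80,70,57,80]]}
After op 9 (remove /f/3): {"f":[[64,38,88,32],[64,94,22,83],[42,24,79]],"fw":[[53,13,52,10,82],41],"jli":56,"ux":[{"l":52,"neh":59,"w":69,"xf":10},[88,22,80,70,57,80]]}
After op 10 (add /kzq 78): {"f":[[64,38,88,32],[64,94,22,83],[42,24,79]],"fw":[[53,13,52,10,82],41],"jli":56,"kzq":78,"ux":[{"l":52,"neh":59,"w":69,"xf":10},[88,22,80,70,57,80]]}
After op 11 (remove /ux/0/w): {"f":[[64,38,88,32],[64,94,22,83],[42,24,79]],"fw":[[53,13,52,10,82],41],"jli":56,"kzq":78,"ux":[{"l":52,"neh":59,"xf":10},[88,22,80,70,57,80]]}
After op 12 (add /f/0/1 90): {"f":[[64,90,38,88,32],[64,94,22,83],[42,24,79]],"fw":[[53,13,52,10,82],41],"jli":56,"kzq":78,"ux":[{"l":52,"neh":59,"xf":10},[88,22,80,70,57,80]]}
After op 13 (add /fw/0/5 80): {"f":[[64,90,38,88,32],[64,94,22,83],[42,24,79]],"fw":[[53,13,52,10,82,80],41],"jli":56,"kzq":78,"ux":[{"l":52,"neh":59,"xf":10},[88,22,80,70,57,80]]}
After op 14 (replace /fw/0 76): {"f":[[64,90,38,88,32],[64,94,22,83],[42,24,79]],"fw":[76,41],"jli":56,"kzq":78,"ux":[{"l":52,"neh":59,"xf":10},[88,22,80,70,57,80]]}
After op 15 (add /f/0/1 93): {"f":[[64,93,90,38,88,32],[64,94,22,83],[42,24,79]],"fw":[76,41],"jli":56,"kzq":78,"ux":[{"l":52,"neh":59,"xf":10},[88,22,80,70,57,80]]}

Answer: {"f":[[64,93,90,38,88,32],[64,94,22,83],[42,24,79]],"fw":[76,41],"jli":56,"kzq":78,"ux":[{"l":52,"neh":59,"xf":10},[88,22,80,70,57,80]]}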